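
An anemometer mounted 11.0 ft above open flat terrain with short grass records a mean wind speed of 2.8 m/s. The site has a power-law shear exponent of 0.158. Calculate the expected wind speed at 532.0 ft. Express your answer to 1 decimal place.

5.2 m/s

Power-law profile: V₂ = V₁ · (z₂/z₁)^α
V₂ = 2.8 × (532.0/11.0)^0.158 = 2.8 × (48.3636)^0.158
    = 2.8 × 1.8457 = 5.1679 m/s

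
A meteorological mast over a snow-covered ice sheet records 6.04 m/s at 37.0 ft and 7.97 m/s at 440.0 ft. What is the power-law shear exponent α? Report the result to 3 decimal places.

α ≈ 0.112

Power law: V₂/V₁ = (z₂/z₁)^α ⇒ α = ln(V₂/V₁) / ln(z₂/z₁)
α = ln(7.97/6.04) / ln(440.0/37.0) = ln(1.3195) / ln(11.8919)
  = 0.27728 / 2.47586 = 0.11199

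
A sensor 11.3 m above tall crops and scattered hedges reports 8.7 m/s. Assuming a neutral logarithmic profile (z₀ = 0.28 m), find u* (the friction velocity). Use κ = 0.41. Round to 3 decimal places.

Log law: V(z) = (u*/κ) · ln(z/z₀) ⇒ u* = κ · V / ln(z/z₀)
u* = 0.41 × 8.7 / ln(11.3/0.28) = 0.41 × 8.7 / 3.6978
   = 3.5670 / 3.6978 = 0.9646 m/s

u* ≈ 0.965 m/s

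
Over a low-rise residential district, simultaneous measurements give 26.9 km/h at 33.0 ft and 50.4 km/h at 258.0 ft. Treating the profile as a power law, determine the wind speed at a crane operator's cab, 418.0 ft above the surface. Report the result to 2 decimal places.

58.40 km/h

First find α: α = ln(V₂/V₁)/ln(z₂/z₁) = ln(50.4/26.9)/ln(258.0/33.0) = 0.62786/2.05645 = 0.3053
Extrapolate from 258.0 ft to 418.0 ft: V₃ = 50.4 × (418.0/258.0)^0.3053 = 50.4 × 1.1587 = 58.3998 km/h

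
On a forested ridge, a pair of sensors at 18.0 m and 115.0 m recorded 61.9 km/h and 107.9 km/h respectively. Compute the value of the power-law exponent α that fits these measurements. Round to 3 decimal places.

α ≈ 0.300

Power law: V₂/V₁ = (z₂/z₁)^α ⇒ α = ln(V₂/V₁) / ln(z₂/z₁)
α = ln(107.9/61.9) / ln(115.0/18.0) = ln(1.7431) / ln(6.3889)
  = 0.55568 / 1.85456 = 0.29963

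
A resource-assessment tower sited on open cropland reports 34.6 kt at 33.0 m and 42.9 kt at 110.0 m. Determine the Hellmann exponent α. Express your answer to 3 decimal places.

α ≈ 0.179

Power law: V₂/V₁ = (z₂/z₁)^α ⇒ α = ln(V₂/V₁) / ln(z₂/z₁)
α = ln(42.9/34.6) / ln(110.0/33.0) = ln(1.2399) / ln(3.3333)
  = 0.21502 / 1.20397 = 0.17859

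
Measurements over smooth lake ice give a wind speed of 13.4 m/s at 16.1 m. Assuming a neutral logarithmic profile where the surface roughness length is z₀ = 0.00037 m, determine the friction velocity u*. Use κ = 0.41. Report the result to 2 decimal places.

Log law: V(z) = (u*/κ) · ln(z/z₀) ⇒ u* = κ · V / ln(z/z₀)
u* = 0.41 × 13.4 / ln(16.1/0.00037) = 0.41 × 13.4 / 10.6808
   = 5.4940 / 10.6808 = 0.5144 m/s

u* ≈ 0.51 m/s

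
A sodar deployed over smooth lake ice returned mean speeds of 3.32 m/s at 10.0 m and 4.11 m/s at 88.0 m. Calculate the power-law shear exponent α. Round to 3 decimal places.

Power law: V₂/V₁ = (z₂/z₁)^α ⇒ α = ln(V₂/V₁) / ln(z₂/z₁)
α = ln(4.11/3.32) / ln(88.0/10.0) = ln(1.2380) / ln(8.8000)
  = 0.21346 / 2.17475 = 0.09815

α ≈ 0.098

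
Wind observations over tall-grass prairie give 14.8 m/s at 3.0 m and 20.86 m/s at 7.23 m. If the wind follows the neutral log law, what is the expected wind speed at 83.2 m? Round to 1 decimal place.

Log law: V ∝ ln(z/z₀). From the pair, with r = V₁/V₂ = 0.70949,
ln z₀ = (ln z₁ − r·ln z₂)/(1 − r) = (1.0986 − 0.70949×1.9782)/0.29051 = -1.0497 → z₀ = 0.3501 m
V₃ = V₁ · ln(z₃/z₀)/ln(z₁/z₀) = 14.8 × 5.4709/2.1483 = 37.6906 m/s

37.7 m/s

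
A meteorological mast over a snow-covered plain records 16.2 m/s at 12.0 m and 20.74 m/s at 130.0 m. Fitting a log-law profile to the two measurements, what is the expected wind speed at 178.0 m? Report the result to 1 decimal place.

21.3 m/s

Log law: V ∝ ln(z/z₀). From the pair, with r = V₁/V₂ = 0.78110,
ln z₀ = (ln z₁ − r·ln z₂)/(1 − r) = (2.4849 − 0.78110×4.8675)/0.21890 = -6.0170 → z₀ = 0.002437 m
V₃ = V₁ · ln(z₃/z₀)/ln(z₁/z₀) = 16.2 × 11.1988/8.5019 = 21.3388 m/s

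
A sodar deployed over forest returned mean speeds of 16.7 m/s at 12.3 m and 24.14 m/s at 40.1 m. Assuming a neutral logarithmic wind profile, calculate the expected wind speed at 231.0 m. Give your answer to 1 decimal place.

35.2 m/s

Log law: V ∝ ln(z/z₀). From the pair, with r = V₁/V₂ = 0.69180,
ln z₀ = (ln z₁ − r·ln z₂)/(1 − r) = (2.5096 − 0.69180×3.6914)/0.30820 = -0.1430 → z₀ = 0.8667 m
V₃ = V₁ · ln(z₃/z₀)/ln(z₁/z₀) = 16.7 × 5.5855/2.6526 = 35.1639 m/s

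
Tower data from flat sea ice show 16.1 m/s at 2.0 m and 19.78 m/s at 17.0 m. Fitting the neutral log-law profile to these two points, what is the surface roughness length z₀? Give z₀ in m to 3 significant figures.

z₀ ≈ 0.000172 m

Log law: V(z) ∝ ln(z/z₀). With r = V₁/V₂ = 16.1/19.78 = 0.81395,
r · ln(z₂/z₀) = ln(z₁/z₀) ⇒ ln z₀ = (ln z₁ − r·ln z₂)/(1 − r)
ln z₀ = (0.69315 − 0.81395×2.83321) / 0.18605 = -8.6696
z₀ = exp(-8.6696) = 0.0001717 m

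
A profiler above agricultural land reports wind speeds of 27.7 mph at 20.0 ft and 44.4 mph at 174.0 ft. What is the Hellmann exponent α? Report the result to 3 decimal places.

Power law: V₂/V₁ = (z₂/z₁)^α ⇒ α = ln(V₂/V₁) / ln(z₂/z₁)
α = ln(44.4/27.7) / ln(174.0/20.0) = ln(1.6029) / ln(8.7000)
  = 0.47181 / 2.16332 = 0.21809

α ≈ 0.218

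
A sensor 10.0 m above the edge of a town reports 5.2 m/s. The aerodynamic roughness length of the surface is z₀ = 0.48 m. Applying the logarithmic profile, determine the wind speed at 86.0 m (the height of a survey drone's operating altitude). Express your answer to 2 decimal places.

Log law: V(z) ∝ ln(z/z₀), so V₂/V₁ = ln(z₂/z₀) / ln(z₁/z₀).
ln(86.0/0.48) = 5.1883, ln(10.0/0.48) = 3.0366
V₂ = 5.2 × 5.1883/3.0366 = 5.2 × 1.7086 = 8.8848 m/s

8.88 m/s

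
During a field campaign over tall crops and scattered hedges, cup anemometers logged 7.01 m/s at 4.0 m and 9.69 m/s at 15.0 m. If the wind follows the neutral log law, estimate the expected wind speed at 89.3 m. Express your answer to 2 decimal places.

13.31 m/s

Log law: V ∝ ln(z/z₀). From the pair, with r = V₁/V₂ = 0.72343,
ln z₀ = (ln z₁ − r·ln z₂)/(1 − r) = (1.3863 − 0.72343×2.7081)/0.27657 = -2.0710 → z₀ = 0.1261 m
V₃ = V₁ · ln(z₃/z₀)/ln(z₁/z₀) = 7.01 × 6.5630/3.4573 = 13.3072 m/s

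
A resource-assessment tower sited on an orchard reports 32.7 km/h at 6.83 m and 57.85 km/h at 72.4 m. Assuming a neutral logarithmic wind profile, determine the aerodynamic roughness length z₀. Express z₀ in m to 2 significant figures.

z₀ ≈ 0.32 m

Log law: V(z) ∝ ln(z/z₀). With r = V₁/V₂ = 32.7/57.85 = 0.56525,
r · ln(z₂/z₀) = ln(z₁/z₀) ⇒ ln z₀ = (ln z₁ − r·ln z₂)/(1 − r)
ln z₀ = (1.92132 − 0.56525×4.28221) / 0.43475 = -1.1483
z₀ = exp(-1.1483) = 0.3172 m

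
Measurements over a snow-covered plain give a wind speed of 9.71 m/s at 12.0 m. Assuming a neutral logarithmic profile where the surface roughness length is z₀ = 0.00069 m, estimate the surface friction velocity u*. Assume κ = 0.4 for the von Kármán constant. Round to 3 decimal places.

u* ≈ 0.398 m/s

Log law: V(z) = (u*/κ) · ln(z/z₀) ⇒ u* = κ · V / ln(z/z₀)
u* = 0.4 × 9.71 / ln(12.0/0.00069) = 0.4 × 9.71 / 9.7637
   = 3.8840 / 9.7637 = 0.3978 m/s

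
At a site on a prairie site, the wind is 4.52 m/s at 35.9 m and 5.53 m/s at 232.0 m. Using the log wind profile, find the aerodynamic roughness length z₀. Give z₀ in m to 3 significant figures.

Log law: V(z) ∝ ln(z/z₀). With r = V₁/V₂ = 4.52/5.53 = 0.81736,
r · ln(z₂/z₀) = ln(z₁/z₀) ⇒ ln z₀ = (ln z₁ − r·ln z₂)/(1 − r)
ln z₀ = (3.58074 − 0.81736×5.44674) / 0.18264 = -4.7701
z₀ = exp(-4.7701) = 0.008480 m

z₀ ≈ 0.00848 m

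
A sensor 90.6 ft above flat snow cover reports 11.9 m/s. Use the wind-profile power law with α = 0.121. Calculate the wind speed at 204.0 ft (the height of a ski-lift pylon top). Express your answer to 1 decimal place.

Power-law profile: V₂ = V₁ · (z₂/z₁)^α
V₂ = 11.9 × (204.0/90.6)^0.121 = 11.9 × (2.2517)^0.121
    = 11.9 × 1.1032 = 13.1280 m/s

13.1 m/s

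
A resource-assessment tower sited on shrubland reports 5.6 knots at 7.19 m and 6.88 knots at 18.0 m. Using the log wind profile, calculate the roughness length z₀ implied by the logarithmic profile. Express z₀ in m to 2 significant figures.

Log law: V(z) ∝ ln(z/z₀). With r = V₁/V₂ = 5.6/6.88 = 0.81395,
r · ln(z₂/z₀) = ln(z₁/z₀) ⇒ ln z₀ = (ln z₁ − r·ln z₂)/(1 − r)
ln z₀ = (1.97269 − 0.81395×2.89037) / 0.18605 = -2.0422
z₀ = exp(-2.0422) = 0.1297 m

z₀ ≈ 0.13 m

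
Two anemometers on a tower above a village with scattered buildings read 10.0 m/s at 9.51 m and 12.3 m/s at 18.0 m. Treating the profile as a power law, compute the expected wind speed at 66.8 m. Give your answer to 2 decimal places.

First find α: α = ln(V₂/V₁)/ln(z₂/z₁) = ln(12.3/10.0)/ln(18.0/9.51) = 0.20701/0.63803 = 0.3245
Extrapolate from 18.0 m to 66.8 m: V₃ = 12.3 × (66.8/18.0)^0.3245 = 12.3 × 1.5303 = 18.8229 m/s

18.82 m/s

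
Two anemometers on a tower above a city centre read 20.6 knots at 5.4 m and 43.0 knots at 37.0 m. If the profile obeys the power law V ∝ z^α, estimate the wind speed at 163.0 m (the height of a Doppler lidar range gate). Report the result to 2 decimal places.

First find α: α = ln(V₂/V₁)/ln(z₂/z₁) = ln(43.0/20.6)/ln(37.0/5.4) = 0.73591/1.92452 = 0.3824
Extrapolate from 37.0 m to 163.0 m: V₃ = 43.0 × (163.0/37.0)^0.3824 = 43.0 × 1.7630 = 75.8088 knots

75.81 knots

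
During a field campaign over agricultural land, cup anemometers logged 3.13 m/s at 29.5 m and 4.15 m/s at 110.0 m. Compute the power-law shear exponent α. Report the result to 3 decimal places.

α ≈ 0.214

Power law: V₂/V₁ = (z₂/z₁)^α ⇒ α = ln(V₂/V₁) / ln(z₂/z₁)
α = ln(4.15/3.13) / ln(110.0/29.5) = ln(1.3259) / ln(3.7288)
  = 0.28208 / 1.31609 = 0.21433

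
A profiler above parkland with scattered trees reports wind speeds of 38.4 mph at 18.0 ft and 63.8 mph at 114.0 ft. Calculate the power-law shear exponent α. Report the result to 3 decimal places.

α ≈ 0.275

Power law: V₂/V₁ = (z₂/z₁)^α ⇒ α = ln(V₂/V₁) / ln(z₂/z₁)
α = ln(63.8/38.4) / ln(114.0/18.0) = ln(1.6615) / ln(6.3333)
  = 0.50770 / 1.84583 = 0.27505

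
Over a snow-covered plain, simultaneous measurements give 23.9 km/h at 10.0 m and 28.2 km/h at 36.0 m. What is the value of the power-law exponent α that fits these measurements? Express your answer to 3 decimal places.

α ≈ 0.129

Power law: V₂/V₁ = (z₂/z₁)^α ⇒ α = ln(V₂/V₁) / ln(z₂/z₁)
α = ln(28.2/23.9) / ln(36.0/10.0) = ln(1.1799) / ln(3.6000)
  = 0.16544 / 1.28093 = 0.12916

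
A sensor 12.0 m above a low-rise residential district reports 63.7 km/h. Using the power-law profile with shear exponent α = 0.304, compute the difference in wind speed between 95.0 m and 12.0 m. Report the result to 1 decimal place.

55.8 km/h

Power law: V₂ = V₁ · (z₂/z₁)^α = 63.7 × (7.9167)^0.304 = 119.4803 km/h
ΔV = 119.4803 − 63.7 = 55.7803 km/h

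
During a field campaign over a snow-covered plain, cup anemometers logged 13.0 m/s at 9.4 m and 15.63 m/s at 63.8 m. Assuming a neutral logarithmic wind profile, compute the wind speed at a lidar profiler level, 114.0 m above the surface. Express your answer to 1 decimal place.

16.4 m/s

Log law: V ∝ ln(z/z₀). From the pair, with r = V₁/V₂ = 0.83173,
ln z₀ = (ln z₁ − r·ln z₂)/(1 − r) = (2.2407 − 0.83173×4.1558)/0.16827 = -7.2253 → z₀ = 0.0007279 m
V₃ = V₁ · ln(z₃/z₀)/ln(z₁/z₀) = 13.0 × 11.9615/9.4660 = 16.4271 m/s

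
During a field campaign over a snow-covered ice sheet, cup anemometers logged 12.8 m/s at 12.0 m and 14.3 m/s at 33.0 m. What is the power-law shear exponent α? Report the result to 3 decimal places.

α ≈ 0.110

Power law: V₂/V₁ = (z₂/z₁)^α ⇒ α = ln(V₂/V₁) / ln(z₂/z₁)
α = ln(14.3/12.8) / ln(33.0/12.0) = ln(1.1172) / ln(2.7500)
  = 0.11081 / 1.01160 = 0.10954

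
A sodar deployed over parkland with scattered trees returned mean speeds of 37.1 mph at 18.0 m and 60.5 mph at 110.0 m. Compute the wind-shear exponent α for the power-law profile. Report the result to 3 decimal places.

α ≈ 0.270

Power law: V₂/V₁ = (z₂/z₁)^α ⇒ α = ln(V₂/V₁) / ln(z₂/z₁)
α = ln(60.5/37.1) / ln(110.0/18.0) = ln(1.6307) / ln(6.1111)
  = 0.48903 / 1.81011 = 0.27016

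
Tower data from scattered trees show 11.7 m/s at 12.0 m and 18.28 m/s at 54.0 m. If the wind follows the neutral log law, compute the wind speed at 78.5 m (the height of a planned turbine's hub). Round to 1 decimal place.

Log law: V ∝ ln(z/z₀). From the pair, with r = V₁/V₂ = 0.64004,
ln z₀ = (ln z₁ − r·ln z₂)/(1 − r) = (2.4849 − 0.64004×3.9890)/0.35996 = -0.1895 → z₀ = 0.8274 m
V₃ = V₁ · ln(z₃/z₀)/ln(z₁/z₀) = 11.7 × 4.5526/2.6744 = 19.9167 m/s

19.9 m/s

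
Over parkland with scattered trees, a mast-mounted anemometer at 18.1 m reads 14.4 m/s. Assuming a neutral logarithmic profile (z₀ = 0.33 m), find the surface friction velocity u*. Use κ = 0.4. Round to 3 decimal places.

u* ≈ 1.438 m/s

Log law: V(z) = (u*/κ) · ln(z/z₀) ⇒ u* = κ · V / ln(z/z₀)
u* = 0.4 × 14.4 / ln(18.1/0.33) = 0.4 × 14.4 / 4.0046
   = 5.7600 / 4.0046 = 1.4384 m/s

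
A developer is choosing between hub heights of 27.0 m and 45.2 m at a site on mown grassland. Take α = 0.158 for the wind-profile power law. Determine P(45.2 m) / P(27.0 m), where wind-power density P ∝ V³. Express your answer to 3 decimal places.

1.277

Speed ratio: V_B/V_A = (z_B/z_A)^α = (45.2/27.0)^0.158 = (1.6741)^0.158 = 1.08482
Power-density ratio: P_B/P_A = (V_B/V_A)³ = (1.08482)³ = 1.27664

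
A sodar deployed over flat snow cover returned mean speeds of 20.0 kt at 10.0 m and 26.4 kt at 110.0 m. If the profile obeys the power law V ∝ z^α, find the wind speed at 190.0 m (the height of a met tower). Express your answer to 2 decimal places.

First find α: α = ln(V₂/V₁)/ln(z₂/z₁) = ln(26.4/20.0)/ln(110.0/10.0) = 0.27763/2.39790 = 0.1158
Extrapolate from 110.0 m to 190.0 m: V₃ = 26.4 × (190.0/110.0)^0.1158 = 26.4 × 1.0653 = 28.1246 kt

28.12 kt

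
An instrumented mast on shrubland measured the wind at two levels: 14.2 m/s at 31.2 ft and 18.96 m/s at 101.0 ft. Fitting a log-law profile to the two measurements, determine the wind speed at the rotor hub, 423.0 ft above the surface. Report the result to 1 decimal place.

24.8 m/s

Log law: V ∝ ln(z/z₀). From the pair, with r = V₁/V₂ = 0.74895,
ln z₀ = (ln z₁ − r·ln z₂)/(1 − r) = (3.4404 − 0.74895×4.6151)/0.25105 = -0.0639 → z₀ = 0.9381 ft
V₃ = V₁ · ln(z₃/z₀)/ln(z₁/z₀) = 14.2 × 6.1113/3.5044 = 24.7636 m/s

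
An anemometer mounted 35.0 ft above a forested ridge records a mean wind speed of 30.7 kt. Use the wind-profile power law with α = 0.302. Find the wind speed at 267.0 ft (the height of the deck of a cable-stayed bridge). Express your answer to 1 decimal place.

Power-law profile: V₂ = V₁ · (z₂/z₁)^α
V₂ = 30.7 × (267.0/35.0)^0.302 = 30.7 × (7.6286)^0.302
    = 30.7 × 1.8471 = 56.7069 kt

56.7 kt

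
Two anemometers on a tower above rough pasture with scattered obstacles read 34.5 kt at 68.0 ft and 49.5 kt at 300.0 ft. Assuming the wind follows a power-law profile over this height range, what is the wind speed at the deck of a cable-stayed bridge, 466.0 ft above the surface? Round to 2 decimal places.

55.10 kt

First find α: α = ln(V₂/V₁)/ln(z₂/z₁) = ln(49.5/34.5)/ln(300.0/68.0) = 0.36101/1.48427 = 0.2432
Extrapolate from 300.0 ft to 466.0 ft: V₃ = 49.5 × (466.0/300.0)^0.2432 = 49.5 × 1.1131 = 55.0967 kt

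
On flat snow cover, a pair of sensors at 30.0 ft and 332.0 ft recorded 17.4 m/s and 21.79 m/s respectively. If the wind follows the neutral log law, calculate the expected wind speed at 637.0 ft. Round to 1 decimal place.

Log law: V ∝ ln(z/z₀). From the pair, with r = V₁/V₂ = 0.79853,
ln z₀ = (ln z₁ − r·ln z₂)/(1 − r) = (3.4012 − 0.79853×5.8051)/0.20147 = -6.1269 → z₀ = 0.002183 ft
V₃ = V₁ · ln(z₃/z₀)/ln(z₁/z₀) = 17.4 × 12.5837/9.5281 = 22.9800 m/s

23.0 m/s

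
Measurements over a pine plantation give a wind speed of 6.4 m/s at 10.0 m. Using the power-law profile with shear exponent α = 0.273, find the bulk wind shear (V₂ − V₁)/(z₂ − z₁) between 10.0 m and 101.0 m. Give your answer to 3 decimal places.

0.062 m/s/m

Power law: V₂ = V₁ · (z₂/z₁)^α = 6.4 × (10.1000)^0.273 = 12.0326 m/s
ΔV/Δz = (12.0326 − 6.4)/(101.0 − 10.0) = 5.6326/91.0000 = 0.06190 m/s/m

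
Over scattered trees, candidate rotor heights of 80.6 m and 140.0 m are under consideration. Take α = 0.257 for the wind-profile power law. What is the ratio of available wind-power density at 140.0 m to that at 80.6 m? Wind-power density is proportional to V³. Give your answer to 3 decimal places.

Speed ratio: V_B/V_A = (z_B/z_A)^α = (140.0/80.6)^0.257 = (1.7370)^0.257 = 1.15246
Power-density ratio: P_B/P_A = (V_B/V_A)³ = (1.15246)³ = 1.53067

1.531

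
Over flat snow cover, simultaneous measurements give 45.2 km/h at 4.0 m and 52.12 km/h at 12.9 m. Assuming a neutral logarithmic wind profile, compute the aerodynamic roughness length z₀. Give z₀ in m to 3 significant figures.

Log law: V(z) ∝ ln(z/z₀). With r = V₁/V₂ = 45.2/52.12 = 0.86723,
r · ln(z₂/z₀) = ln(z₁/z₀) ⇒ ln z₀ = (ln z₁ − r·ln z₂)/(1 − r)
ln z₀ = (1.38629 − 0.86723×2.55723) / 0.13277 = -6.2620
z₀ = exp(-6.2620) = 0.001907 m

z₀ ≈ 0.00191 m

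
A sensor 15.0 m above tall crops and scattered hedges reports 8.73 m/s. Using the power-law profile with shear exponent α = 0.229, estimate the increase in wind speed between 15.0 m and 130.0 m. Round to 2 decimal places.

5.58 m/s

Power law: V₂ = V₁ · (z₂/z₁)^α = 8.73 × (8.6667)^0.229 = 14.3147 m/s
ΔV = 14.3147 − 8.73 = 5.5847 m/s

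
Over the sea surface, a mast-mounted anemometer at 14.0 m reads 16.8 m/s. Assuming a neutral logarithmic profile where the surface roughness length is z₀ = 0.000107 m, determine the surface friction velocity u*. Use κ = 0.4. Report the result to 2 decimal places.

u* ≈ 0.57 m/s

Log law: V(z) = (u*/κ) · ln(z/z₀) ⇒ u* = κ · V / ln(z/z₀)
u* = 0.4 × 16.8 / ln(14.0/0.000107) = 0.4 × 16.8 / 11.7817
   = 6.7200 / 11.7817 = 0.5704 m/s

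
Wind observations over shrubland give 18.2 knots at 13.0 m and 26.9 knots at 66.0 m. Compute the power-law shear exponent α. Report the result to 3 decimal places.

Power law: V₂/V₁ = (z₂/z₁)^α ⇒ α = ln(V₂/V₁) / ln(z₂/z₁)
α = ln(26.9/18.2) / ln(66.0/13.0) = ln(1.4780) / ln(5.0769)
  = 0.39070 / 1.62471 = 0.24048

α ≈ 0.240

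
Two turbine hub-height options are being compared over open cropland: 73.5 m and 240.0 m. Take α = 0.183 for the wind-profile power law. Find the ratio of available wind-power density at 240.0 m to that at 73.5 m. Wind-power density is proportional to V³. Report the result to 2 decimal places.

1.91

Speed ratio: V_B/V_A = (z_B/z_A)^α = (240.0/73.5)^0.183 = (3.2653)^0.183 = 1.24179
Power-density ratio: P_B/P_A = (V_B/V_A)³ = (1.24179)³ = 1.91489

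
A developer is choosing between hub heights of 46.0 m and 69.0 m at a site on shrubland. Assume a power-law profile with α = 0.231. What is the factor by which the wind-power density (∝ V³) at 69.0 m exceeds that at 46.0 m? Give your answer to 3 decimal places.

1.324

Speed ratio: V_B/V_A = (z_B/z_A)^α = (69.0/46.0)^0.231 = (1.5000)^0.231 = 1.09819
Power-density ratio: P_B/P_A = (V_B/V_A)³ = (1.09819)³ = 1.32444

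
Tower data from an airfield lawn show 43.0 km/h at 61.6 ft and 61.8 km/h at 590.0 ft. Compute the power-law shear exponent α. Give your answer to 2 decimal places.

α ≈ 0.16

Power law: V₂/V₁ = (z₂/z₁)^α ⇒ α = ln(V₂/V₁) / ln(z₂/z₁)
α = ln(61.8/43.0) / ln(590.0/61.6) = ln(1.4372) / ln(9.5779)
  = 0.36270 / 2.25946 = 0.16053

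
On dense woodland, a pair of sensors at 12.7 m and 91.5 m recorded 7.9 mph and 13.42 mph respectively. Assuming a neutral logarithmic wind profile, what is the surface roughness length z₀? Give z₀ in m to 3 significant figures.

z₀ ≈ 0.752 m

Log law: V(z) ∝ ln(z/z₀). With r = V₁/V₂ = 7.9/13.42 = 0.58867,
r · ln(z₂/z₀) = ln(z₁/z₀) ⇒ ln z₀ = (ln z₁ − r·ln z₂)/(1 − r)
ln z₀ = (2.54160 − 0.58867×4.51634) / 0.41133 = -0.2846
z₀ = exp(-0.2846) = 0.7523 m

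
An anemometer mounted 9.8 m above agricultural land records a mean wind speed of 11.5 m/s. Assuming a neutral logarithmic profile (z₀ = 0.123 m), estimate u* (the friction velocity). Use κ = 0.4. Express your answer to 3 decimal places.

Log law: V(z) = (u*/κ) · ln(z/z₀) ⇒ u* = κ · V / ln(z/z₀)
u* = 0.4 × 11.5 / ln(9.8/0.123) = 0.4 × 11.5 / 4.3780
   = 4.6000 / 4.3780 = 1.0507 m/s

u* ≈ 1.051 m/s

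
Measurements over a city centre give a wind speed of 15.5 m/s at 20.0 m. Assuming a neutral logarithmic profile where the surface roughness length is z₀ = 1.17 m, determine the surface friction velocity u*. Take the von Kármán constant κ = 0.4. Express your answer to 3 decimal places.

Log law: V(z) = (u*/κ) · ln(z/z₀) ⇒ u* = κ · V / ln(z/z₀)
u* = 0.4 × 15.5 / ln(20.0/1.17) = 0.4 × 15.5 / 2.8387
   = 6.2000 / 2.8387 = 2.1841 m/s

u* ≈ 2.184 m/s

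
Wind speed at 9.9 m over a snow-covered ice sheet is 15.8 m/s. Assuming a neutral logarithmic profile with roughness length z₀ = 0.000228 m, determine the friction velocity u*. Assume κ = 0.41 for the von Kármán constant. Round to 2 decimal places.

u* ≈ 0.61 m/s

Log law: V(z) = (u*/κ) · ln(z/z₀) ⇒ u* = κ · V / ln(z/z₀)
u* = 0.41 × 15.8 / ln(9.9/0.000228) = 0.41 × 15.8 / 10.6787
   = 6.4780 / 10.6787 = 0.6066 m/s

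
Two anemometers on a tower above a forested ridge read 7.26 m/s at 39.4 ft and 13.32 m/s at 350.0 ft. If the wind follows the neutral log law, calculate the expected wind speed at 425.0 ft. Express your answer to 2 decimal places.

Log law: V ∝ ln(z/z₀). From the pair, with r = V₁/V₂ = 0.54505,
ln z₀ = (ln z₁ − r·ln z₂)/(1 − r) = (3.6738 − 0.54505×5.8579)/0.45495 = 1.0571 → z₀ = 2.878 ft
V₃ = V₁ · ln(z₃/z₀)/ln(z₁/z₀) = 7.26 × 4.9950/2.6167 = 13.8587 m/s

13.86 m/s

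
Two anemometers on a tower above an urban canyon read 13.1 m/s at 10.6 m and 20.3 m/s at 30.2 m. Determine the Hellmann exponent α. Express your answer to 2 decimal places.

α ≈ 0.42

Power law: V₂/V₁ = (z₂/z₁)^α ⇒ α = ln(V₂/V₁) / ln(z₂/z₁)
α = ln(20.3/13.1) / ln(30.2/10.6) = ln(1.5496) / ln(2.8491)
  = 0.43801 / 1.04699 = 0.41835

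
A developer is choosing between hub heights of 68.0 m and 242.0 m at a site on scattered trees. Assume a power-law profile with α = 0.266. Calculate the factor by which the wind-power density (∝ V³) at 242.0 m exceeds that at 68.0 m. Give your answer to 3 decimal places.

Speed ratio: V_B/V_A = (z_B/z_A)^α = (242.0/68.0)^0.266 = (3.5588)^0.266 = 1.40168
Power-density ratio: P_B/P_A = (V_B/V_A)³ = (1.40168)³ = 2.75386

2.754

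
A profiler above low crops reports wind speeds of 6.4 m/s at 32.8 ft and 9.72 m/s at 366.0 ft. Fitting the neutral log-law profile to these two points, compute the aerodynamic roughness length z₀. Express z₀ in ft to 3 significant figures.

Log law: V(z) ∝ ln(z/z₀). With r = V₁/V₂ = 6.4/9.72 = 0.65844,
r · ln(z₂/z₀) = ln(z₁/z₀) ⇒ ln z₀ = (ln z₁ − r·ln z₂)/(1 − r)
ln z₀ = (3.49043 − 0.65844×5.90263) / 0.34156 = -1.1596
z₀ = exp(-1.1596) = 0.3136 ft

z₀ ≈ 0.314 ft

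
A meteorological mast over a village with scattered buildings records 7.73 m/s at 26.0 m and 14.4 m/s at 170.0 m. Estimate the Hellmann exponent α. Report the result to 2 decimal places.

Power law: V₂/V₁ = (z₂/z₁)^α ⇒ α = ln(V₂/V₁) / ln(z₂/z₁)
α = ln(14.4/7.73) / ln(170.0/26.0) = ln(1.8629) / ln(6.5385)
  = 0.62212 / 1.87770 = 0.33132

α ≈ 0.33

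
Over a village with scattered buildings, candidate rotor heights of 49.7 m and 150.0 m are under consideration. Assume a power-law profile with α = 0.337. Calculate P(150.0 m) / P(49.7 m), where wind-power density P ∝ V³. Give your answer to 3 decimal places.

3.055

Speed ratio: V_B/V_A = (z_B/z_A)^α = (150.0/49.7)^0.337 = (3.0181)^0.337 = 1.45101
Power-density ratio: P_B/P_A = (V_B/V_A)³ = (1.45101)³ = 3.05501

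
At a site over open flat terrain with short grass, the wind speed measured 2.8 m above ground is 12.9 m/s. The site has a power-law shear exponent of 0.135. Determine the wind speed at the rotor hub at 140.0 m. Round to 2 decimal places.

21.88 m/s

Power-law profile: V₂ = V₁ · (z₂/z₁)^α
V₂ = 12.9 × (140.0/2.8)^0.135 = 12.9 × (50.0000)^0.135
    = 12.9 × 1.6957 = 21.8751 m/s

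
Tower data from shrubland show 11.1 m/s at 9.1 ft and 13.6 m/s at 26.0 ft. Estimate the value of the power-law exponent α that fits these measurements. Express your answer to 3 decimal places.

Power law: V₂/V₁ = (z₂/z₁)^α ⇒ α = ln(V₂/V₁) / ln(z₂/z₁)
α = ln(13.6/11.1) / ln(26.0/9.1) = ln(1.2252) / ln(2.8571)
  = 0.20312 / 1.04982 = 0.19348

α ≈ 0.193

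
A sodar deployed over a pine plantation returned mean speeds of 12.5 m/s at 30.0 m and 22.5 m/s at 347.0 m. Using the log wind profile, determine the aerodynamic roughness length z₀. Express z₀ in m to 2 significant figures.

Log law: V(z) ∝ ln(z/z₀). With r = V₁/V₂ = 12.5/22.5 = 0.55556,
r · ln(z₂/z₀) = ln(z₁/z₀) ⇒ ln z₀ = (ln z₁ − r·ln z₂)/(1 − r)
ln z₀ = (3.40120 − 0.55556×5.84932) / 0.44444 = 0.3410
z₀ = exp(0.3410) = 1.406 m

z₀ ≈ 1.4 m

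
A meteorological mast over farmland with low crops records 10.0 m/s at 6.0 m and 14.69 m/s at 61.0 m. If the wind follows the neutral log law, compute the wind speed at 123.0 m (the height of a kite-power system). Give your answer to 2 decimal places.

16.11 m/s

Log law: V ∝ ln(z/z₀). From the pair, with r = V₁/V₂ = 0.68074,
ln z₀ = (ln z₁ − r·ln z₂)/(1 − r) = (1.7918 − 0.68074×4.1109)/0.31926 = -3.1530 → z₀ = 0.04272 m
V₃ = V₁ · ln(z₃/z₀)/ln(z₁/z₀) = 10.0 × 7.9652/4.9448 = 16.1083 m/s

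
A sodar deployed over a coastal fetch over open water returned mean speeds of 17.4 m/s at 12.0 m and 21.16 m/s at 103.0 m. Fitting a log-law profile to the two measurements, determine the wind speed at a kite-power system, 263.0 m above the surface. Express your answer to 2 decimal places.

Log law: V ∝ ln(z/z₀). From the pair, with r = V₁/V₂ = 0.82231,
ln z₀ = (ln z₁ − r·ln z₂)/(1 − r) = (2.4849 − 0.82231×4.6347)/0.17769 = -7.4637 → z₀ = 0.0005735 m
V₃ = V₁ · ln(z₃/z₀)/ln(z₁/z₀) = 17.4 × 13.0359/9.9486 = 22.7995 m/s

22.80 m/s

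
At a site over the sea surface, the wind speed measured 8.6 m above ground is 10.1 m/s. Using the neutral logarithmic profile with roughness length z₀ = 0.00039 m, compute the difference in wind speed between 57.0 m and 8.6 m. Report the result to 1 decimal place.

Log law: V₂ = V₁ · ln(z₂/z₀)/ln(z₁/z₀) = 10.1 × 11.8924/10.0011 = 12.0100 m/s
ΔV = 12.0100 − 10.1 = 1.9100 m/s

1.9 m/s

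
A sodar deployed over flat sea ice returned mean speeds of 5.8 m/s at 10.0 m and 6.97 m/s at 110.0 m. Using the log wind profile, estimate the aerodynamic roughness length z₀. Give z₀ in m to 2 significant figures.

z₀ ≈ 0.000069 m

Log law: V(z) ∝ ln(z/z₀). With r = V₁/V₂ = 5.8/6.97 = 0.83214,
r · ln(z₂/z₀) = ln(z₁/z₀) ⇒ ln z₀ = (ln z₁ − r·ln z₂)/(1 − r)
ln z₀ = (2.30259 − 0.83214×4.70048) / 0.16786 = -9.5844
z₀ = exp(-9.5844) = 0.00006879 m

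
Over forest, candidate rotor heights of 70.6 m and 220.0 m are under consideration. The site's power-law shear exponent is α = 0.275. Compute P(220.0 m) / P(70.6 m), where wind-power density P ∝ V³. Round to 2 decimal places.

2.55

Speed ratio: V_B/V_A = (z_B/z_A)^α = (220.0/70.6)^0.275 = (3.1161)^0.275 = 1.36693
Power-density ratio: P_B/P_A = (V_B/V_A)³ = (1.36693)³ = 2.55408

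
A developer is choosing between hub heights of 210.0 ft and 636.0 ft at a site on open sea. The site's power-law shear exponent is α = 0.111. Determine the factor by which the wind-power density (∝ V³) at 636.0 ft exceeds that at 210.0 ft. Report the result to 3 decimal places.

Speed ratio: V_B/V_A = (z_B/z_A)^α = (636.0/210.0)^0.111 = (3.0286)^0.111 = 1.13088
Power-density ratio: P_B/P_A = (V_B/V_A)³ = (1.13088)³ = 1.44628

1.446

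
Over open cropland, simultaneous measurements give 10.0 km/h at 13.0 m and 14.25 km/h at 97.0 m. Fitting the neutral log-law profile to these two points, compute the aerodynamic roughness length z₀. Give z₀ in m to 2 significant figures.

z₀ ≈ 0.11 m

Log law: V(z) ∝ ln(z/z₀). With r = V₁/V₂ = 10.0/14.25 = 0.70175,
r · ln(z₂/z₀) = ln(z₁/z₀) ⇒ ln z₀ = (ln z₁ − r·ln z₂)/(1 − r)
ln z₀ = (2.56495 − 0.70175×4.57471) / 0.29825 = -2.1639
z₀ = exp(-2.1639) = 0.1149 m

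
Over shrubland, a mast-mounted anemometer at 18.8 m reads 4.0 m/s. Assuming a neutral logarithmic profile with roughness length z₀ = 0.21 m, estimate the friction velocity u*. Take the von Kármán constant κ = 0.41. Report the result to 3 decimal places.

u* ≈ 0.365 m/s

Log law: V(z) = (u*/κ) · ln(z/z₀) ⇒ u* = κ · V / ln(z/z₀)
u* = 0.41 × 4.0 / ln(18.8/0.21) = 0.41 × 4.0 / 4.4945
   = 1.6400 / 4.4945 = 0.3649 m/s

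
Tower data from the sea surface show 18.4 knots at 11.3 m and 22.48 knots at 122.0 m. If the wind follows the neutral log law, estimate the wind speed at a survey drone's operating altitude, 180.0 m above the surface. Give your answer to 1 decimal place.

Log law: V ∝ ln(z/z₀). From the pair, with r = V₁/V₂ = 0.81851,
ln z₀ = (ln z₁ − r·ln z₂)/(1 − r) = (2.4248 − 0.81851×4.8040)/0.18149 = -8.3050 → z₀ = 0.0002473 m
V₃ = V₁ · ln(z₃/z₀)/ln(z₁/z₀) = 18.4 × 13.4980/10.7298 = 23.1470 knots

23.1 knots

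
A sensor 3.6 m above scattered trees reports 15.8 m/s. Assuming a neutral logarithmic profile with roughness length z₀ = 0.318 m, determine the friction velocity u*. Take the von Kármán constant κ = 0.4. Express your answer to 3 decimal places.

Log law: V(z) = (u*/κ) · ln(z/z₀) ⇒ u* = κ · V / ln(z/z₀)
u* = 0.4 × 15.8 / ln(3.6/0.318) = 0.4 × 15.8 / 2.4266
   = 6.3200 / 2.4266 = 2.6044 m/s

u* ≈ 2.604 m/s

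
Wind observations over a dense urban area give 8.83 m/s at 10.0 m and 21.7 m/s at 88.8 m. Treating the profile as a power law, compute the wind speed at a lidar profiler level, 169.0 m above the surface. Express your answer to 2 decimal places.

28.28 m/s

First find α: α = ln(V₂/V₁)/ln(z₂/z₁) = ln(21.7/8.83)/ln(88.8/10.0) = 0.89916/2.18380 = 0.4117
Extrapolate from 88.8 m to 169.0 m: V₃ = 21.7 × (169.0/88.8)^0.4117 = 21.7 × 1.3034 = 28.2833 m/s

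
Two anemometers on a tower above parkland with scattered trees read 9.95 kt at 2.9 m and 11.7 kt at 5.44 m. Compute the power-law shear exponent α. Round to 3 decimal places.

Power law: V₂/V₁ = (z₂/z₁)^α ⇒ α = ln(V₂/V₁) / ln(z₂/z₁)
α = ln(11.7/9.95) / ln(5.44/2.9) = ln(1.1759) / ln(1.8759)
  = 0.16202 / 0.62907 = 0.25755

α ≈ 0.258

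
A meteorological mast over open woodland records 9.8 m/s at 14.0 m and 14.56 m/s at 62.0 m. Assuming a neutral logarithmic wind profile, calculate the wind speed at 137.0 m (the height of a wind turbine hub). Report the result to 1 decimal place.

Log law: V ∝ ln(z/z₀). From the pair, with r = V₁/V₂ = 0.67308,
ln z₀ = (ln z₁ − r·ln z₂)/(1 − r) = (2.6391 − 0.67308×4.1271)/0.32692 = -0.4246 → z₀ = 0.6540 m
V₃ = V₁ · ln(z₃/z₀)/ln(z₁/z₀) = 9.8 × 5.3446/3.0637 = 17.0961 m/s

17.1 m/s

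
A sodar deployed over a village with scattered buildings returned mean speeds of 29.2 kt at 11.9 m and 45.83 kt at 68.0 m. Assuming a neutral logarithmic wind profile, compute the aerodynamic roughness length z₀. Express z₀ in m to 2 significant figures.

Log law: V(z) ∝ ln(z/z₀). With r = V₁/V₂ = 29.2/45.83 = 0.63714,
r · ln(z₂/z₀) = ln(z₁/z₀) ⇒ ln z₀ = (ln z₁ − r·ln z₂)/(1 − r)
ln z₀ = (2.47654 − 0.63714×4.21951) / 0.36286 = -0.5839
z₀ = exp(-0.5839) = 0.5577 m

z₀ ≈ 0.56 m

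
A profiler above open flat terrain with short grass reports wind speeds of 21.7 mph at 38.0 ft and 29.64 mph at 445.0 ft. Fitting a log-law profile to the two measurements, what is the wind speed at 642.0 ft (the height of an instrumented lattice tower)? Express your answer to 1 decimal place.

30.8 mph

Log law: V ∝ ln(z/z₀). From the pair, with r = V₁/V₂ = 0.73212,
ln z₀ = (ln z₁ − r·ln z₂)/(1 − r) = (3.6376 − 0.73212×6.0981)/0.26788 = -3.0869 → z₀ = 0.04564 ft
V₃ = V₁ · ln(z₃/z₀)/ln(z₁/z₀) = 21.7 × 9.5515/6.7245 = 30.8227 mph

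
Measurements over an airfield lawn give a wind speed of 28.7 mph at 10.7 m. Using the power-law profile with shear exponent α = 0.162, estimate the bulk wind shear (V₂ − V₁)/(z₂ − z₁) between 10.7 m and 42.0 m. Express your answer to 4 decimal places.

Power law: V₂ = V₁ · (z₂/z₁)^α = 28.7 × (3.9252)^0.162 = 35.8169 mph
ΔV/Δz = (35.8169 − 28.7)/(42.0 − 10.7) = 7.1169/31.3000 = 0.22738 mph/m

0.2274 mph/m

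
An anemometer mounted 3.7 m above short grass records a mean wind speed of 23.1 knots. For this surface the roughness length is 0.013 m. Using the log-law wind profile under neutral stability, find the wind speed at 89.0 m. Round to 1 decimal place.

Log law: V(z) ∝ ln(z/z₀), so V₂/V₁ = ln(z₂/z₀) / ln(z₁/z₀).
ln(89.0/0.013) = 8.8314, ln(3.7/0.013) = 5.6511
V₂ = 23.1 × 8.8314/5.6511 = 23.1 × 1.5628 = 36.1000 knots

36.1 knots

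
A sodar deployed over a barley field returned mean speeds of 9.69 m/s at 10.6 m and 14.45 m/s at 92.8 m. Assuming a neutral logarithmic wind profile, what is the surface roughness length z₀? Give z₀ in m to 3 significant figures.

z₀ ≈ 0.128 m

Log law: V(z) ∝ ln(z/z₀). With r = V₁/V₂ = 9.69/14.45 = 0.67059,
r · ln(z₂/z₀) = ln(z₁/z₀) ⇒ ln z₀ = (ln z₁ − r·ln z₂)/(1 − r)
ln z₀ = (2.36085 − 0.67059×4.53045) / 0.32941 = -2.0558
z₀ = exp(-2.0558) = 0.1280 m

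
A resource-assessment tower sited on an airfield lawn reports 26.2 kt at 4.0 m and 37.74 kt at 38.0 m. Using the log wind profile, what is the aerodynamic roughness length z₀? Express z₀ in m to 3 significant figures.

Log law: V(z) ∝ ln(z/z₀). With r = V₁/V₂ = 26.2/37.74 = 0.69422,
r · ln(z₂/z₀) = ln(z₁/z₀) ⇒ ln z₀ = (ln z₁ − r·ln z₂)/(1 − r)
ln z₀ = (1.38629 − 0.69422×3.63759) / 0.30578 = -3.7250
z₀ = exp(-3.7250) = 0.02411 m

z₀ ≈ 0.0241 m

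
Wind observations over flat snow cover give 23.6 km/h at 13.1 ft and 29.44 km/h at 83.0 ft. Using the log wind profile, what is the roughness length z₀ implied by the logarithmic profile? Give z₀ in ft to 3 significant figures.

Log law: V(z) ∝ ln(z/z₀). With r = V₁/V₂ = 23.6/29.44 = 0.80163,
r · ln(z₂/z₀) = ln(z₁/z₀) ⇒ ln z₀ = (ln z₁ − r·ln z₂)/(1 − r)
ln z₀ = (2.57261 − 0.80163×4.41884) / 0.19837 = -4.8882
z₀ = exp(-4.8882) = 0.007535 ft

z₀ ≈ 0.00754 ft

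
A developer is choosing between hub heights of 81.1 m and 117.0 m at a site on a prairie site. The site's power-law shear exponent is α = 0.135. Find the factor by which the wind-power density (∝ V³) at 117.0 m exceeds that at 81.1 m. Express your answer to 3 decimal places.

Speed ratio: V_B/V_A = (z_B/z_A)^α = (117.0/81.1)^0.135 = (1.4427)^0.135 = 1.05072
Power-density ratio: P_B/P_A = (V_B/V_A)³ = (1.05072)³ = 1.16001

1.160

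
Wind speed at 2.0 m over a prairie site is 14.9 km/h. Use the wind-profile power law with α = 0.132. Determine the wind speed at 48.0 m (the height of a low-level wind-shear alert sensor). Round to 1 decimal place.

Power-law profile: V₂ = V₁ · (z₂/z₁)^α
V₂ = 14.9 × (48.0/2.0)^0.132 = 14.9 × (24.0000)^0.132
    = 14.9 × 1.5212 = 22.6660 km/h

22.7 km/h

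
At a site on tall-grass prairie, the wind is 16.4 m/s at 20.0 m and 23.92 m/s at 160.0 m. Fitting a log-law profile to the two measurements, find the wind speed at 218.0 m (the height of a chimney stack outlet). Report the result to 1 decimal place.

25.0 m/s

Log law: V ∝ ln(z/z₀). From the pair, with r = V₁/V₂ = 0.68562,
ln z₀ = (ln z₁ − r·ln z₂)/(1 − r) = (2.9957 − 0.68562×5.0752)/0.31438 = -1.5392 → z₀ = 0.2145 m
V₃ = V₁ · ln(z₃/z₀)/ln(z₁/z₀) = 16.4 × 6.9237/4.5350 = 25.0386 m/s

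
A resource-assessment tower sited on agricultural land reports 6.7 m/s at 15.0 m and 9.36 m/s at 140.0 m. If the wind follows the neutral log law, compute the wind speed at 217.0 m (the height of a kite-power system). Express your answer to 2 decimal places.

Log law: V ∝ ln(z/z₀). From the pair, with r = V₁/V₂ = 0.71581,
ln z₀ = (ln z₁ − r·ln z₂)/(1 − r) = (2.7081 − 0.71581×4.9416)/0.28419 = -2.9179 → z₀ = 0.05405 m
V₃ = V₁ · ln(z₃/z₀)/ln(z₁/z₀) = 6.7 × 8.2978/5.6260 = 9.8819 m/s

9.88 m/s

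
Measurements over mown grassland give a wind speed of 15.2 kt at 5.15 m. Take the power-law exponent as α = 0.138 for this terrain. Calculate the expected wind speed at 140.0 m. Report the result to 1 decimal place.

Power-law profile: V₂ = V₁ · (z₂/z₁)^α
V₂ = 15.2 × (140.0/5.15)^0.138 = 15.2 × (27.1845)^0.138
    = 15.2 × 1.5774 = 23.9762 kt

24.0 kt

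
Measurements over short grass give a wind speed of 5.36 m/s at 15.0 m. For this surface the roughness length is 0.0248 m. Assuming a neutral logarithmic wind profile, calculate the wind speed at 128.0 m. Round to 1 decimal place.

7.2 m/s

Log law: V(z) ∝ ln(z/z₀), so V₂/V₁ = ln(z₂/z₀) / ln(z₁/z₀).
ln(128.0/0.0248) = 8.5489, ln(15.0/0.0248) = 6.4050
V₂ = 5.36 × 8.5489/6.4050 = 5.36 × 1.3347 = 7.1542 m/s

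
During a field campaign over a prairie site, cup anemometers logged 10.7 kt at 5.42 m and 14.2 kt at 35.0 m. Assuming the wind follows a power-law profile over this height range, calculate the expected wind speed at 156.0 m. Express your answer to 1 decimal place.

First find α: α = ln(V₂/V₁)/ln(z₂/z₁) = ln(14.2/10.7)/ln(35.0/5.42) = 0.28300/1.86525 = 0.1517
Extrapolate from 35.0 m to 156.0 m: V₃ = 14.2 × (156.0/35.0)^0.1517 = 14.2 × 1.2545 = 17.8141 kt

17.8 kt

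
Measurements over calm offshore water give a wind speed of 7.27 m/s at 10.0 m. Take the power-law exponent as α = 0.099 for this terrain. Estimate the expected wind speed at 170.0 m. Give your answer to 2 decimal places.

Power-law profile: V₂ = V₁ · (z₂/z₁)^α
V₂ = 7.27 × (170.0/10.0)^0.099 = 7.27 × (17.0000)^0.099
    = 7.27 × 1.3238 = 9.6239 m/s

9.62 m/s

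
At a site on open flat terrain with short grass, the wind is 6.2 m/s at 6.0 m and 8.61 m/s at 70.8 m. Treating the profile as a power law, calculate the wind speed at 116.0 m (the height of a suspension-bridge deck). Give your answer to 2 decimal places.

First find α: α = ln(V₂/V₁)/ln(z₂/z₁) = ln(8.61/6.2)/ln(70.8/6.0) = 0.32838/2.46810 = 0.1330
Extrapolate from 70.8 m to 116.0 m: V₃ = 8.61 × (116.0/70.8)^0.1330 = 8.61 × 1.0679 = 9.1946 m/s

9.19 m/s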